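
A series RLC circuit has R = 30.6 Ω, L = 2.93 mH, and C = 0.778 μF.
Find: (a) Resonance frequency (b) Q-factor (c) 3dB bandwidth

Step 1 — Resonance condition Im(Z)=0 gives ω₀ = 1/√(LC).
Step 2 — ω₀ = 1/√(0.00293·7.78e-07) = 2.094e+04 rad/s.
Step 3 — f₀ = ω₀/(2π) = 3333 Hz.
Step 4 — Series Q: Q = ω₀L/R = 2.094e+04·0.00293/30.6 = 2.005.
Step 5 — 3dB bandwidth: Δω = ω₀/Q = 1.044e+04 rad/s; BW = Δω/(2π) = 1662 Hz.

(a) f₀ = 3333 Hz  (b) Q = 2.005  (c) BW = 1662 Hz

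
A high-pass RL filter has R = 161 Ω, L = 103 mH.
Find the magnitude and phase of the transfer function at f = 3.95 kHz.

Step 1 — Angular frequency: ω = 2π·3950 = 2.482e+04 rad/s.
Step 2 — Transfer function: H(jω) = jωL/(R + jωL).
Step 3 — Numerator jωL = j·2556; denominator R + jωL = 161 + j2556.
Step 4 — H = 0.996 + j0.06273.
Step 5 — Magnitude: |H| = 0.998 (-0.0 dB); phase: φ = 3.6°.

|H| = 0.998 (-0.0 dB), φ = 3.6°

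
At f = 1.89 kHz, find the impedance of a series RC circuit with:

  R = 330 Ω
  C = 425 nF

Step 1 — Angular frequency: ω = 2π·f = 2π·1890 = 1.188e+04 rad/s.
Step 2 — Component impedances:
  R: Z = R = 330 Ω
  C: Z = 1/(jωC) = -j/(ω·C) = 0 - j198.1 Ω
Step 3 — Series combination: Z_total = R + C = 330 - j198.1 Ω = 384.9∠-31.0° Ω.

Z = 330 - j198.1 Ω = 384.9∠-31.0° Ω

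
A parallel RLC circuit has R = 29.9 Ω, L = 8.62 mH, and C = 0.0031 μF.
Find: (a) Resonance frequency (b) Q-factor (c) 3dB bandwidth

Step 1 — Resonance: ω₀ = 1/√(LC) = 1/√(0.00862·3.1e-09) = 1.934e+05 rad/s.
Step 2 — f₀ = ω₀/(2π) = 3.079e+04 Hz.
Step 3 — Parallel Q: Q = R/(ω₀L) = 29.9/(1.934e+05·0.00862) = 0.01793.
Step 4 — Bandwidth: Δω = ω₀/Q = 1.079e+07 rad/s; BW = Δω/(2π) = 1.717e+06 Hz.

(a) f₀ = 3.079e+04 Hz  (b) Q = 0.01793  (c) BW = 1.717e+06 Hz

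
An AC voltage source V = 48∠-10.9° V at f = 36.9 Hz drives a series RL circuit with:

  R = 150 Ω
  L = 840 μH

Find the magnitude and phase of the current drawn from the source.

Step 1 — Angular frequency: ω = 2π·f = 2π·36.9 = 231.8 rad/s.
Step 2 — Component impedances:
  R: Z = R = 150 Ω
  L: Z = jωL = j·231.8·0.00084 = 0 + j0.1948 Ω
Step 3 — Series combination: Z_total = R + L = 150 + j0.1948 Ω = 150∠0.1° Ω.
Step 4 — Source phasor: V = 48∠-10.9° V = 47.13 - j9.077 V.
Step 5 — Ohm's law: I = V / Z_total = (47.13 - j9.077) / (150 + j0.1948) = 0.3141 - j0.06092 A.
Step 6 — Convert to polar: |I| = 0.32 A, ∠I = -11.0°.

I = 0.32∠-11.0° A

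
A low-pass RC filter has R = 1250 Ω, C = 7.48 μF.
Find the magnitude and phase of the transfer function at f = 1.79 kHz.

Step 1 — Angular frequency: ω = 2π·1790 = 1.125e+04 rad/s.
Step 2 — Transfer function: H(jω) = 1/(1 + jωRC).
Step 3 — Denominator: 1 + jωRC = 1 + j·1.125e+04·1250·7.48e-06 = 1 + j105.2.
Step 4 — H = 9.042e-05 - j0.009509.
Step 5 — Magnitude: |H| = 0.009509 (-40.4 dB); phase: φ = -89.5°.

|H| = 0.009509 (-40.4 dB), φ = -89.5°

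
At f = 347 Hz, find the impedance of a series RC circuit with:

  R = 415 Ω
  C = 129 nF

Step 1 — Angular frequency: ω = 2π·f = 2π·347 = 2180 rad/s.
Step 2 — Component impedances:
  R: Z = R = 415 Ω
  C: Z = 1/(jωC) = -j/(ω·C) = 0 - j3556 Ω
Step 3 — Series combination: Z_total = R + C = 415 - j3556 Ω = 3580∠-83.3° Ω.

Z = 415 - j3556 Ω = 3580∠-83.3° Ω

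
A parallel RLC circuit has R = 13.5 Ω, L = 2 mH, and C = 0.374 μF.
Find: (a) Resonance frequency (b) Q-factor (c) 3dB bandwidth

Step 1 — Resonance: ω₀ = 1/√(LC) = 1/√(0.002·3.74e-07) = 3.656e+04 rad/s.
Step 2 — f₀ = ω₀/(2π) = 5819 Hz.
Step 3 — Parallel Q: Q = R/(ω₀L) = 13.5/(3.656e+04·0.002) = 0.1846.
Step 4 — Bandwidth: Δω = ω₀/Q = 1.981e+05 rad/s; BW = Δω/(2π) = 3.152e+04 Hz.

(a) f₀ = 5819 Hz  (b) Q = 0.1846  (c) BW = 3.152e+04 Hz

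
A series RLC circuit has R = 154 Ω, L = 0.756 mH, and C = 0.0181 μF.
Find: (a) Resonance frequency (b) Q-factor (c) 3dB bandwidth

Step 1 — Resonance condition Im(Z)=0 gives ω₀ = 1/√(LC).
Step 2 — ω₀ = 1/√(0.000756·1.81e-08) = 2.703e+05 rad/s.
Step 3 — f₀ = ω₀/(2π) = 4.302e+04 Hz.
Step 4 — Series Q: Q = ω₀L/R = 2.703e+05·0.000756/154 = 1.327.
Step 5 — 3dB bandwidth: Δω = ω₀/Q = 2.037e+05 rad/s; BW = Δω/(2π) = 3.242e+04 Hz.

(a) f₀ = 4.302e+04 Hz  (b) Q = 1.327  (c) BW = 3.242e+04 Hz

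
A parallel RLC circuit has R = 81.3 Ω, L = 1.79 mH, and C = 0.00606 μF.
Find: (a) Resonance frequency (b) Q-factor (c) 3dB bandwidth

Step 1 — Resonance: ω₀ = 1/√(LC) = 1/√(0.00179·6.06e-09) = 3.036e+05 rad/s.
Step 2 — f₀ = ω₀/(2π) = 4.832e+04 Hz.
Step 3 — Parallel Q: Q = R/(ω₀L) = 81.3/(3.036e+05·0.00179) = 0.1496.
Step 4 — Bandwidth: Δω = ω₀/Q = 2.03e+06 rad/s; BW = Δω/(2π) = 3.23e+05 Hz.

(a) f₀ = 4.832e+04 Hz  (b) Q = 0.1496  (c) BW = 3.23e+05 Hz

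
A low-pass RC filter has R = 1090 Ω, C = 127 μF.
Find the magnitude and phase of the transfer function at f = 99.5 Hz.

Step 1 — Angular frequency: ω = 2π·99.5 = 625.2 rad/s.
Step 2 — Transfer function: H(jω) = 1/(1 + jωRC).
Step 3 — Denominator: 1 + jωRC = 1 + j·625.2·1090·0.000127 = 1 + j86.54.
Step 4 — H = 0.0001335 - j0.01155.
Step 5 — Magnitude: |H| = 0.01155 (-38.7 dB); phase: φ = -89.3°.

|H| = 0.01155 (-38.7 dB), φ = -89.3°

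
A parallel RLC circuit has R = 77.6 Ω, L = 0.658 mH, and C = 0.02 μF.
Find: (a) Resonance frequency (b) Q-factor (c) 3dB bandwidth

Step 1 — Resonance: ω₀ = 1/√(LC) = 1/√(0.000658·2e-08) = 2.757e+05 rad/s.
Step 2 — f₀ = ω₀/(2π) = 4.387e+04 Hz.
Step 3 — Parallel Q: Q = R/(ω₀L) = 77.6/(2.757e+05·0.000658) = 0.4278.
Step 4 — Bandwidth: Δω = ω₀/Q = 6.443e+05 rad/s; BW = Δω/(2π) = 1.025e+05 Hz.

(a) f₀ = 4.387e+04 Hz  (b) Q = 0.4278  (c) BW = 1.025e+05 Hz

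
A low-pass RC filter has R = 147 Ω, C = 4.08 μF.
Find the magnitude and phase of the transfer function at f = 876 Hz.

Step 1 — Angular frequency: ω = 2π·876 = 5504 rad/s.
Step 2 — Transfer function: H(jω) = 1/(1 + jωRC).
Step 3 — Denominator: 1 + jωRC = 1 + j·5504·147·4.08e-06 = 1 + j3.301.
Step 4 — H = 0.08405 - j0.2775.
Step 5 — Magnitude: |H| = 0.2899 (-10.8 dB); phase: φ = -73.1°.

|H| = 0.2899 (-10.8 dB), φ = -73.1°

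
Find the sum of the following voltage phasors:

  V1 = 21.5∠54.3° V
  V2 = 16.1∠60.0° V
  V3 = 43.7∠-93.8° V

Step 1 — Convert each phasor to rectangular form:
  V1 = 21.5·(cos(54.3°) + j·sin(54.3°)) = 12.55 + j17.46 V
  V2 = 16.1·(cos(60.0°) + j·sin(60.0°)) = 8.05 + j13.94 V
  V3 = 43.7·(cos(-93.8°) + j·sin(-93.8°)) = -2.896 - j43.6 V
Step 2 — Sum components: V_total = 17.7 - j12.2 V.
Step 3 — Convert to polar: |V_total| = 21.5 V, ∠V_total = -34.6°.

V_total = 21.5∠-34.6° V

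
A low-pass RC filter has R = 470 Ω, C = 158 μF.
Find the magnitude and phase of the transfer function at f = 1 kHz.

Step 1 — Angular frequency: ω = 2π·1000 = 6283 rad/s.
Step 2 — Transfer function: H(jω) = 1/(1 + jωRC).
Step 3 — Denominator: 1 + jωRC = 1 + j·6283·470·0.000158 = 1 + j466.6.
Step 4 — H = 4.593e-06 - j0.002143.
Step 5 — Magnitude: |H| = 0.002143 (-53.4 dB); phase: φ = -89.9°.

|H| = 0.002143 (-53.4 dB), φ = -89.9°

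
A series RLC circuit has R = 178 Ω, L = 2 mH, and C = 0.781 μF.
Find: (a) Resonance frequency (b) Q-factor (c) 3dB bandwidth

Step 1 — Resonance: ω₀ = 1/√(LC) = 1/√(0.002·7.81e-07) = 2.53e+04 rad/s.
Step 2 — f₀ = ω₀/(2π) = 4027 Hz.
Step 3 — Series Q: Q = ω₀L/R = 2.53e+04·0.002/178 = 0.2843.
Step 4 — Bandwidth: Δω = ω₀/Q = 8.9e+04 rad/s; BW = Δω/(2π) = 1.416e+04 Hz.

(a) f₀ = 4027 Hz  (b) Q = 0.2843  (c) BW = 1.416e+04 Hz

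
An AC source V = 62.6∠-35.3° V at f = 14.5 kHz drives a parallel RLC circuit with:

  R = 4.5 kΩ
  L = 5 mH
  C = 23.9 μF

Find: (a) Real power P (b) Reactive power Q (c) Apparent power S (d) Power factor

Step 1 — Angular frequency: ω = 2π·f = 2π·1.45e+04 = 9.111e+04 rad/s.
Step 2 — Component impedances:
  R: Z = R = 4500 Ω
  L: Z = jωL = j·9.111e+04·0.005 = 0 + j455.5 Ω
  C: Z = 1/(jωC) = -j/(ω·C) = 0 - j0.4593 Ω
Step 3 — Parallel combination: 1/Z_total = 1/R + 1/L + 1/C; Z_total = 4.696e-05 - j0.4597 Ω = 0.4597∠-90.0° Ω.
Step 4 — Source phasor: V = 62.6∠-35.3° V = 51.09 - j36.17 V.
Step 5 — Current: I = V / Z = 78.7 + j111.1 A = 136.2∠54.7° A.
Step 6 — Complex power: S = V·I* = 0.8708 - j8524 VA.
Step 7 — Real power: P = Re(S) = 0.8708 W.
Step 8 — Reactive power: Q = Im(S) = -8524 VAR.
Step 9 — Apparent power: |S| = 8524 VA.
Step 10 — Power factor: PF = P/|S| = 0.0001022 (leading).

(a) P = 0.8708 W  (b) Q = -8524 VAR  (c) S = 8524 VA  (d) PF = 0.0001022 (leading)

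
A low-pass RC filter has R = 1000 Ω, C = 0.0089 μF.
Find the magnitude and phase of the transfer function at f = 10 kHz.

Step 1 — Angular frequency: ω = 2π·1e+04 = 6.283e+04 rad/s.
Step 2 — Transfer function: H(jω) = 1/(1 + jωRC).
Step 3 — Denominator: 1 + jωRC = 1 + j·6.283e+04·1000·8.9e-09 = 1 + j0.5592.
Step 4 — H = 0.7618 - j0.426.
Step 5 — Magnitude: |H| = 0.8728 (-1.2 dB); phase: φ = -29.2°.

|H| = 0.8728 (-1.2 dB), φ = -29.2°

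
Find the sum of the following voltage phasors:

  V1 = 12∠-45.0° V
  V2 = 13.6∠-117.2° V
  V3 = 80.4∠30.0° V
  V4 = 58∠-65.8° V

Step 1 — Convert each phasor to rectangular form:
  V1 = 12·(cos(-45.0°) + j·sin(-45.0°)) = 8.485 - j8.485 V
  V2 = 13.6·(cos(-117.2°) + j·sin(-117.2°)) = -6.217 - j12.1 V
  V3 = 80.4·(cos(30.0°) + j·sin(30.0°)) = 69.63 + j40.2 V
  V4 = 58·(cos(-65.8°) + j·sin(-65.8°)) = 23.78 - j52.9 V
Step 2 — Sum components: V_total = 95.67 - j33.28 V.
Step 3 — Convert to polar: |V_total| = 101.3 V, ∠V_total = -19.2°.

V_total = 101.3∠-19.2° V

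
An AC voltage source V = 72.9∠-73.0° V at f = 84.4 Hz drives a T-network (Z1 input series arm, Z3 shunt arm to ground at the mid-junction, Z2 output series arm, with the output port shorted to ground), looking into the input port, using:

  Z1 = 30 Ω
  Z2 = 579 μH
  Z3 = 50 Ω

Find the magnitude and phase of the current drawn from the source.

Step 1 — Angular frequency: ω = 2π·f = 2π·84.4 = 530.3 rad/s.
Step 2 — Component impedances:
  Z1: Z = R = 30 Ω
  Z2: Z = jωL = j·530.3·0.000579 = 0 + j0.307 Ω
  Z3: Z = R = 50 Ω
Step 3 — With the output port shorted to ground, the output series arm Z2 runs from the junction to ground; the shunt arm Z3 also runs from the junction to ground. They appear in parallel: Z3 || Z2 = 0.001885 + j0.307 Ω.
Step 4 — Series with input arm Z1: Z_in = Z1 + (Z3 || Z2) = 30 + j0.307 Ω = 30∠0.6° Ω.
Step 5 — Source phasor: V = 72.9∠-73.0° V = 21.31 - j69.71 V.
Step 6 — Ohm's law: I = V / Z_total = (21.31 - j69.71) / (30 + j0.307) = 0.6866 - j2.331 A.
Step 7 — Convert to polar: |I| = 2.43 A, ∠I = -73.6°.

I = 2.43∠-73.6° A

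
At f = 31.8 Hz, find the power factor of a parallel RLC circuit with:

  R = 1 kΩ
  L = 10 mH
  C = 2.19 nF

Step 1 — Angular frequency: ω = 2π·f = 2π·31.8 = 199.8 rad/s.
Step 2 — Component impedances:
  R: Z = R = 1000 Ω
  L: Z = jωL = j·199.8·0.01 = 0 + j1.998 Ω
  C: Z = 1/(jωC) = -j/(ω·C) = 0 - j2.285e+06 Ω
Step 3 — Parallel combination: 1/Z_total = 1/R + 1/L + 1/C; Z_total = 0.003992 + j1.998 Ω = 1.998∠89.9° Ω.
Step 4 — Power factor: PF = cos(φ) = Re(Z)/|Z| = 0.003992/1.998 = 0.001998.
Step 5 — Type: Im(Z) = 1.998 ⇒ lagging (phase φ = 89.9°).

PF = 0.001998 (lagging, φ = 89.9°)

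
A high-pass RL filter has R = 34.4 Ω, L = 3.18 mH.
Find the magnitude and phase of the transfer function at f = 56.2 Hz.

Step 1 — Angular frequency: ω = 2π·56.2 = 353.1 rad/s.
Step 2 — Transfer function: H(jω) = jωL/(R + jωL).
Step 3 — Numerator jωL = j·1.123; denominator R + jωL = 34.4 + j1.123.
Step 4 — H = 0.001064 + j0.03261.
Step 5 — Magnitude: |H| = 0.03263 (-29.7 dB); phase: φ = 88.1°.

|H| = 0.03263 (-29.7 dB), φ = 88.1°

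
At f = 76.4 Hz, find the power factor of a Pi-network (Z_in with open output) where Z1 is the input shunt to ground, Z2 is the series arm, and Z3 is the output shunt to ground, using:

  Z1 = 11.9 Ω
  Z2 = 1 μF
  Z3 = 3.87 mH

Step 1 — Angular frequency: ω = 2π·f = 2π·76.4 = 480 rad/s.
Step 2 — Component impedances:
  Z1: Z = R = 11.9 Ω
  Z2: Z = 1/(jωC) = -j/(ω·C) = 0 - j2083 Ω
  Z3: Z = jωL = j·480·0.00387 = 0 + j1.858 Ω
Step 3 — With open output, the series arm Z2 and the output shunt Z3 appear in series to ground: Z2 + Z3 = 0 - j2081 Ω.
Step 4 — Parallel with input shunt Z1: Z_in = Z1 || (Z2 + Z3) = 11.9 - j0.06804 Ω = 11.9∠-0.3° Ω.
Step 5 — Power factor: PF = cos(φ) = Re(Z)/|Z| = 11.9/11.9 = 1.
Step 6 — Type: Im(Z) = -0.06804 ⇒ leading (phase φ = -0.3°).

PF = 1 (leading, φ = -0.3°)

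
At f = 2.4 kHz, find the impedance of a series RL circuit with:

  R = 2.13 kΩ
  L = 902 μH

Step 1 — Angular frequency: ω = 2π·f = 2π·2400 = 1.508e+04 rad/s.
Step 2 — Component impedances:
  R: Z = R = 2130 Ω
  L: Z = jωL = j·1.508e+04·0.000902 = 0 + j13.6 Ω
Step 3 — Series combination: Z_total = R + L = 2130 + j13.6 Ω = 2130∠0.4° Ω.

Z = 2130 + j13.6 Ω = 2130∠0.4° Ω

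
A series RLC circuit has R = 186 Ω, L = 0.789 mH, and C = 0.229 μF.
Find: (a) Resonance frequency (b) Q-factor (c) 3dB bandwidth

Step 1 — Resonance condition Im(Z)=0 gives ω₀ = 1/√(LC).
Step 2 — ω₀ = 1/√(0.000789·2.29e-07) = 7.44e+04 rad/s.
Step 3 — f₀ = ω₀/(2π) = 1.184e+04 Hz.
Step 4 — Series Q: Q = ω₀L/R = 7.44e+04·0.000789/186 = 0.3156.
Step 5 — 3dB bandwidth: Δω = ω₀/Q = 2.357e+05 rad/s; BW = Δω/(2π) = 3.752e+04 Hz.

(a) f₀ = 1.184e+04 Hz  (b) Q = 0.3156  (c) BW = 3.752e+04 Hz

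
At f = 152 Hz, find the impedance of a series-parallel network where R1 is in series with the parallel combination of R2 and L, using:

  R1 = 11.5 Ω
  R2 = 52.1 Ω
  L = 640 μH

Step 1 — Angular frequency: ω = 2π·f = 2π·152 = 955 rad/s.
Step 2 — Component impedances:
  R1: Z = R = 11.5 Ω
  R2: Z = R = 52.1 Ω
  L: Z = jωL = j·955·0.00064 = 0 + j0.6112 Ω
Step 3 — Parallel branch: R2 || L = 1/(1/R2 + 1/L) = 0.00717 + j0.6111 Ω.
Step 4 — Series with R1: Z_total = R1 + (R2 || L) = 11.51 + j0.6111 Ω = 11.52∠3.0° Ω.

Z = 11.51 + j0.6111 Ω = 11.52∠3.0° Ω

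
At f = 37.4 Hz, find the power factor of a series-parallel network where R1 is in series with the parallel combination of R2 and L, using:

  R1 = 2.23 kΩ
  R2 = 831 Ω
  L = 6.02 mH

Step 1 — Angular frequency: ω = 2π·f = 2π·37.4 = 235 rad/s.
Step 2 — Component impedances:
  R1: Z = R = 2230 Ω
  R2: Z = R = 831 Ω
  L: Z = jωL = j·235·0.00602 = 0 + j1.415 Ω
Step 3 — Parallel branch: R2 || L = 1/(1/R2 + 1/L) = 0.002408 + j1.415 Ω.
Step 4 — Series with R1: Z_total = R1 + (R2 || L) = 2230 + j1.415 Ω = 2230∠0.0° Ω.
Step 5 — Power factor: PF = cos(φ) = Re(Z)/|Z| = 2230/2230 = 1.
Step 6 — Type: Im(Z) = 1.415 ⇒ lagging (phase φ = 0.0°).

PF = 1 (lagging, φ = 0.0°)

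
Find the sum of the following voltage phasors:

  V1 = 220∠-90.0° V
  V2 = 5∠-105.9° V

Step 1 — Convert each phasor to rectangular form:
  V1 = 220·(cos(-90.0°) + j·sin(-90.0°)) = 0 - j220 V
  V2 = 5·(cos(-105.9°) + j·sin(-105.9°)) = -1.37 - j4.809 V
Step 2 — Sum components: V_total = -1.37 - j224.8 V.
Step 3 — Convert to polar: |V_total| = 224.8 V, ∠V_total = -90.3°.

V_total = 224.8∠-90.3° V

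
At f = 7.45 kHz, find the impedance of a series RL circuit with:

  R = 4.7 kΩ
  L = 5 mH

Step 1 — Angular frequency: ω = 2π·f = 2π·7450 = 4.681e+04 rad/s.
Step 2 — Component impedances:
  R: Z = R = 4700 Ω
  L: Z = jωL = j·4.681e+04·0.005 = 0 + j234 Ω
Step 3 — Series combination: Z_total = R + L = 4700 + j234 Ω = 4706∠2.9° Ω.

Z = 4700 + j234 Ω = 4706∠2.9° Ω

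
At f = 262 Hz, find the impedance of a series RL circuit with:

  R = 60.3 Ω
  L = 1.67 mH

Step 1 — Angular frequency: ω = 2π·f = 2π·262 = 1646 rad/s.
Step 2 — Component impedances:
  R: Z = R = 60.3 Ω
  L: Z = jωL = j·1646·0.00167 = 0 + j2.749 Ω
Step 3 — Series combination: Z_total = R + L = 60.3 + j2.749 Ω = 60.36∠2.6° Ω.

Z = 60.3 + j2.749 Ω = 60.36∠2.6° Ω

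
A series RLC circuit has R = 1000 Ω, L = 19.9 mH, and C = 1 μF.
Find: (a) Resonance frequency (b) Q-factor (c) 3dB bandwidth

Step 1 — Resonance: ω₀ = 1/√(LC) = 1/√(0.0199·1e-06) = 7089 rad/s.
Step 2 — f₀ = ω₀/(2π) = 1128 Hz.
Step 3 — Series Q: Q = ω₀L/R = 7089·0.0199/1000 = 0.1411.
Step 4 — Bandwidth: Δω = ω₀/Q = 5.025e+04 rad/s; BW = Δω/(2π) = 7998 Hz.

(a) f₀ = 1128 Hz  (b) Q = 0.1411  (c) BW = 7998 Hz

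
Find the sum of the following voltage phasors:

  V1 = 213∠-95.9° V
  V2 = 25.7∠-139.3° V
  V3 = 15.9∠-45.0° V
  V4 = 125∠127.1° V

Step 1 — Convert each phasor to rectangular form:
  V1 = 213·(cos(-95.9°) + j·sin(-95.9°)) = -21.89 - j211.9 V
  V2 = 25.7·(cos(-139.3°) + j·sin(-139.3°)) = -19.48 - j16.76 V
  V3 = 15.9·(cos(-45.0°) + j·sin(-45.0°)) = 11.24 - j11.24 V
  V4 = 125·(cos(127.1°) + j·sin(127.1°)) = -75.4 + j99.7 V
Step 2 — Sum components: V_total = -105.5 - j140.2 V.
Step 3 — Convert to polar: |V_total| = 175.5 V, ∠V_total = -127.0°.

V_total = 175.5∠-127.0° V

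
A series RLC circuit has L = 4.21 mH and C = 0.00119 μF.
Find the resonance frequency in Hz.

Step 1 — Resonance condition Im(Z)=0 gives ω₀ = 1/√(LC).
Step 2 — ω₀ = 1/√(0.00421·1.19e-09) = 4.468e+05 rad/s.
Step 3 — f₀ = ω₀/(2π) = 7.111e+04 Hz.

f₀ = 7.111e+04 Hz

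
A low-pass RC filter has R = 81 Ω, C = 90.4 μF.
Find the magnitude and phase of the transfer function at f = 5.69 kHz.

Step 1 — Angular frequency: ω = 2π·5690 = 3.575e+04 rad/s.
Step 2 — Transfer function: H(jω) = 1/(1 + jωRC).
Step 3 — Denominator: 1 + jωRC = 1 + j·3.575e+04·81·9.04e-05 = 1 + j261.8.
Step 4 — H = 1.459e-05 - j0.00382.
Step 5 — Magnitude: |H| = 0.00382 (-48.4 dB); phase: φ = -89.8°.

|H| = 0.00382 (-48.4 dB), φ = -89.8°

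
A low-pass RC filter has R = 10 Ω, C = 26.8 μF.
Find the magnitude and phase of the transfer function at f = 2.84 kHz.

Step 1 — Angular frequency: ω = 2π·2840 = 1.784e+04 rad/s.
Step 2 — Transfer function: H(jω) = 1/(1 + jωRC).
Step 3 — Denominator: 1 + jωRC = 1 + j·1.784e+04·10·2.68e-05 = 1 + j4.782.
Step 4 — H = 0.04189 - j0.2003.
Step 5 — Magnitude: |H| = 0.2047 (-13.8 dB); phase: φ = -78.2°.

|H| = 0.2047 (-13.8 dB), φ = -78.2°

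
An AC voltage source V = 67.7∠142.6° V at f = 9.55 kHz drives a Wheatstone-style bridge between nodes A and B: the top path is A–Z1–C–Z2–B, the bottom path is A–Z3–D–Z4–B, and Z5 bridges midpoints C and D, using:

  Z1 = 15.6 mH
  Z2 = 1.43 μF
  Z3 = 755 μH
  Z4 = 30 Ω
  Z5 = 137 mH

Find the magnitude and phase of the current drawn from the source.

Step 1 — Angular frequency: ω = 2π·f = 2π·9550 = 6e+04 rad/s.
Step 2 — Component impedances:
  Z1: Z = jωL = j·6e+04·0.0156 = 0 + j936.1 Ω
  Z2: Z = 1/(jωC) = -j/(ω·C) = 0 - j11.65 Ω
  Z3: Z = jωL = j·6e+04·0.000755 = 0 + j45.3 Ω
  Z4: Z = R = 30 Ω
  Z5: Z = jωL = j·6e+04·0.137 = 0 + j8221 Ω
Step 3 — Bridge requires nodal analysis (the Z5 bridge couples midpoints C and D, so the two paths cannot be reduced to a simple series/parallel combination). Setting node B to ground and injecting 1 A at node A, the 3-node admittance system at A, C, D solves to V_A = Z_AB = 27.23 + j44.13 Ω = 51.85∠58.3° Ω.
Step 4 — Source phasor: V = 67.7∠142.6° V = -53.78 + j41.12 V.
Step 5 — Ohm's law: I = V / Z_total = (-53.78 + j41.12) / (27.23 + j44.13) = 0.1303 + j1.299 A.
Step 6 — Convert to polar: |I| = 1.306 A, ∠I = 84.3°.

I = 1.306∠84.3° A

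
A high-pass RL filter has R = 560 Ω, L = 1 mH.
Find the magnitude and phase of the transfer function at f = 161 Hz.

Step 1 — Angular frequency: ω = 2π·161 = 1012 rad/s.
Step 2 — Transfer function: H(jω) = jωL/(R + jωL).
Step 3 — Numerator jωL = j·1.012; denominator R + jωL = 560 + j1.012.
Step 4 — H = 3.263e-06 + j0.001806.
Step 5 — Magnitude: |H| = 0.001806 (-54.9 dB); phase: φ = 89.9°.

|H| = 0.001806 (-54.9 dB), φ = 89.9°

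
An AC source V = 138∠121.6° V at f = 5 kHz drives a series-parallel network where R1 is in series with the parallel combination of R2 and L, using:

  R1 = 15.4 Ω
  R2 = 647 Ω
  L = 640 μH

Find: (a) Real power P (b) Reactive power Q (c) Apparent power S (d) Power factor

Step 1 — Angular frequency: ω = 2π·f = 2π·5000 = 3.142e+04 rad/s.
Step 2 — Component impedances:
  R1: Z = R = 15.4 Ω
  R2: Z = R = 647 Ω
  L: Z = jωL = j·3.142e+04·0.00064 = 0 + j20.11 Ω
Step 3 — Parallel branch: R2 || L = 1/(1/R2 + 1/L) = 0.6242 + j20.09 Ω.
Step 4 — Series with R1: Z_total = R1 + (R2 || L) = 16.02 + j20.09 Ω = 25.7∠51.4° Ω.
Step 5 — Source phasor: V = 138∠121.6° V = -72.31 + j117.5 V.
Step 6 — Current: I = V / Z = 1.821 + j5.052 A = 5.371∠70.2° A.
Step 7 — Complex power: S = V·I* = 462.2 + j579.4 VA.
Step 8 — Real power: P = Re(S) = 462.2 W.
Step 9 — Reactive power: Q = Im(S) = 579.4 VAR.
Step 10 — Apparent power: |S| = 741.1 VA.
Step 11 — Power factor: PF = P/|S| = 0.6236 (lagging).

(a) P = 462.2 W  (b) Q = 579.4 VAR  (c) S = 741.1 VA  (d) PF = 0.6236 (lagging)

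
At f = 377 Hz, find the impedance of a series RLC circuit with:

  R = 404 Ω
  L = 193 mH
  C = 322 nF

Step 1 — Angular frequency: ω = 2π·f = 2π·377 = 2369 rad/s.
Step 2 — Component impedances:
  R: Z = R = 404 Ω
  L: Z = jωL = j·2369·0.193 = 0 + j457.2 Ω
  C: Z = 1/(jωC) = -j/(ω·C) = 0 - j1311 Ω
Step 3 — Series combination: Z_total = R + L + C = 404 - j853.9 Ω = 944.6∠-64.7° Ω.

Z = 404 - j853.9 Ω = 944.6∠-64.7° Ω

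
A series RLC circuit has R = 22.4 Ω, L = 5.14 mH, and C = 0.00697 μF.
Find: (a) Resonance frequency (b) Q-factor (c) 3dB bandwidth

Step 1 — Resonance condition Im(Z)=0 gives ω₀ = 1/√(LC).
Step 2 — ω₀ = 1/√(0.00514·6.97e-09) = 1.671e+05 rad/s.
Step 3 — f₀ = ω₀/(2π) = 2.659e+04 Hz.
Step 4 — Series Q: Q = ω₀L/R = 1.671e+05·0.00514/22.4 = 38.34.
Step 5 — 3dB bandwidth: Δω = ω₀/Q = 4358 rad/s; BW = Δω/(2π) = 693.6 Hz.

(a) f₀ = 2.659e+04 Hz  (b) Q = 38.34  (c) BW = 693.6 Hz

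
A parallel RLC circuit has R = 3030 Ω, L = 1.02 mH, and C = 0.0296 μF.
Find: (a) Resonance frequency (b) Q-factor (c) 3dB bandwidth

Step 1 — Resonance: ω₀ = 1/√(LC) = 1/√(0.00102·2.96e-08) = 1.82e+05 rad/s.
Step 2 — f₀ = ω₀/(2π) = 2.897e+04 Hz.
Step 3 — Parallel Q: Q = R/(ω₀L) = 3030/(1.82e+05·0.00102) = 16.32.
Step 4 — Bandwidth: Δω = ω₀/Q = 1.115e+04 rad/s; BW = Δω/(2π) = 1775 Hz.

(a) f₀ = 2.897e+04 Hz  (b) Q = 16.32  (c) BW = 1775 Hz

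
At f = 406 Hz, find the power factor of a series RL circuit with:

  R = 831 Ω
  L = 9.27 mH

Step 1 — Angular frequency: ω = 2π·f = 2π·406 = 2551 rad/s.
Step 2 — Component impedances:
  R: Z = R = 831 Ω
  L: Z = jωL = j·2551·0.00927 = 0 + j23.65 Ω
Step 3 — Series combination: Z_total = R + L = 831 + j23.65 Ω = 831.3∠1.6° Ω.
Step 4 — Power factor: PF = cos(φ) = Re(Z)/|Z| = 831/831.3 = 0.9996.
Step 5 — Type: Im(Z) = 23.65 ⇒ lagging (phase φ = 1.6°).

PF = 0.9996 (lagging, φ = 1.6°)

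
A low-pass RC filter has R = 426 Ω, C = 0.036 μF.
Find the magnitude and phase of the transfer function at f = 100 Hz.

Step 1 — Angular frequency: ω = 2π·100 = 628.3 rad/s.
Step 2 — Transfer function: H(jω) = 1/(1 + jωRC).
Step 3 — Denominator: 1 + jωRC = 1 + j·628.3·426·3.6e-08 = 1 + j0.009636.
Step 4 — H = 0.9999 - j0.009635.
Step 5 — Magnitude: |H| = 1 (-0.0 dB); phase: φ = -0.6°.

|H| = 1 (-0.0 dB), φ = -0.6°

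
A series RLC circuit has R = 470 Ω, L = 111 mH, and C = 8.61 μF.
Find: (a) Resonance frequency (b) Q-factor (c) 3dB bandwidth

Step 1 — Resonance: ω₀ = 1/√(LC) = 1/√(0.111·8.61e-06) = 1023 rad/s.
Step 2 — f₀ = ω₀/(2π) = 162.8 Hz.
Step 3 — Series Q: Q = ω₀L/R = 1023·0.111/470 = 0.2416.
Step 4 — Bandwidth: Δω = ω₀/Q = 4234 rad/s; BW = Δω/(2π) = 673.9 Hz.

(a) f₀ = 162.8 Hz  (b) Q = 0.2416  (c) BW = 673.9 Hz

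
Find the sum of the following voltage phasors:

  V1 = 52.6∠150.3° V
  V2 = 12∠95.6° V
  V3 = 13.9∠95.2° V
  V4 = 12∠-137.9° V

Step 1 — Convert each phasor to rectangular form:
  V1 = 52.6·(cos(150.3°) + j·sin(150.3°)) = -45.69 + j26.06 V
  V2 = 12·(cos(95.6°) + j·sin(95.6°)) = -1.171 + j11.94 V
  V3 = 13.9·(cos(95.2°) + j·sin(95.2°)) = -1.26 + j13.84 V
  V4 = 12·(cos(-137.9°) + j·sin(-137.9°)) = -8.904 - j8.045 V
Step 2 — Sum components: V_total = -57.02 + j43.8 V.
Step 3 — Convert to polar: |V_total| = 71.91 V, ∠V_total = 142.5°.

V_total = 71.91∠142.5° V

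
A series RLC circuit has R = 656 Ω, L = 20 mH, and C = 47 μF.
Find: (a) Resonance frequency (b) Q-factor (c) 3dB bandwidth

Step 1 — Resonance condition Im(Z)=0 gives ω₀ = 1/√(LC).
Step 2 — ω₀ = 1/√(0.02·4.7e-05) = 1031 rad/s.
Step 3 — f₀ = ω₀/(2π) = 164.2 Hz.
Step 4 — Series Q: Q = ω₀L/R = 1031·0.02/656 = 0.03145.
Step 5 — 3dB bandwidth: Δω = ω₀/Q = 3.28e+04 rad/s; BW = Δω/(2π) = 5220 Hz.

(a) f₀ = 164.2 Hz  (b) Q = 0.03145  (c) BW = 5220 Hz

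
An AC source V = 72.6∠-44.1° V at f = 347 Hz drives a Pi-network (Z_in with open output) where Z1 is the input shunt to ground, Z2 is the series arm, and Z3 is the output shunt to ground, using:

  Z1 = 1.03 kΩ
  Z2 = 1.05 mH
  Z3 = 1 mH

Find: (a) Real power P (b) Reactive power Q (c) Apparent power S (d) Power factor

Step 1 — Angular frequency: ω = 2π·f = 2π·347 = 2180 rad/s.
Step 2 — Component impedances:
  Z1: Z = R = 1030 Ω
  Z2: Z = jωL = j·2180·0.00105 = 0 + j2.289 Ω
  Z3: Z = jωL = j·2180·0.001 = 0 + j2.18 Ω
Step 3 — With open output, the series arm Z2 and the output shunt Z3 appear in series to ground: Z2 + Z3 = 0 + j4.47 Ω.
Step 4 — Parallel with input shunt Z1: Z_in = Z1 || (Z2 + Z3) = 0.01939 + j4.469 Ω = 4.47∠89.8° Ω.
Step 5 — Source phasor: V = 72.6∠-44.1° V = 52.14 - j50.52 V.
Step 6 — Current: I = V / Z = -11.25 - j11.71 A = 16.24∠-133.9° A.
Step 7 — Complex power: S = V·I* = 5.117 + j1179 VA.
Step 8 — Real power: P = Re(S) = 5.117 W.
Step 9 — Reactive power: Q = Im(S) = 1179 VAR.
Step 10 — Apparent power: |S| = 1179 VA.
Step 11 — Power factor: PF = P/|S| = 0.004339 (lagging).

(a) P = 5.117 W  (b) Q = 1179 VAR  (c) S = 1179 VA  (d) PF = 0.004339 (lagging)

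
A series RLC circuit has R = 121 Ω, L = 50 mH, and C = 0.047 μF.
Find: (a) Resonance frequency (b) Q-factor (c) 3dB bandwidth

Step 1 — Resonance condition Im(Z)=0 gives ω₀ = 1/√(LC).
Step 2 — ω₀ = 1/√(0.05·4.7e-08) = 2.063e+04 rad/s.
Step 3 — f₀ = ω₀/(2π) = 3283 Hz.
Step 4 — Series Q: Q = ω₀L/R = 2.063e+04·0.05/121 = 8.524.
Step 5 — 3dB bandwidth: Δω = ω₀/Q = 2420 rad/s; BW = Δω/(2π) = 385.2 Hz.

(a) f₀ = 3283 Hz  (b) Q = 8.524  (c) BW = 385.2 Hz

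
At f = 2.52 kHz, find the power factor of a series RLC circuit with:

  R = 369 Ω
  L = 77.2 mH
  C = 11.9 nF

Step 1 — Angular frequency: ω = 2π·f = 2π·2520 = 1.583e+04 rad/s.
Step 2 — Component impedances:
  R: Z = R = 369 Ω
  L: Z = jωL = j·1.583e+04·0.0772 = 0 + j1222 Ω
  C: Z = 1/(jωC) = -j/(ω·C) = 0 - j5307 Ω
Step 3 — Series combination: Z_total = R + L + C = 369 - j4085 Ω = 4102∠-84.8° Ω.
Step 4 — Power factor: PF = cos(φ) = Re(Z)/|Z| = 369/4101.56 = 0.08997.
Step 5 — Type: Im(Z) = -4085 ⇒ leading (phase φ = -84.8°).

PF = 0.08997 (leading, φ = -84.8°)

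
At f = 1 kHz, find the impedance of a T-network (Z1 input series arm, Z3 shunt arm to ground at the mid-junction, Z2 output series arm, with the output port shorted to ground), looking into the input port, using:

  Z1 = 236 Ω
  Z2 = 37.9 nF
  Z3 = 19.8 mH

Step 1 — Angular frequency: ω = 2π·f = 2π·1000 = 6283 rad/s.
Step 2 — Component impedances:
  Z1: Z = R = 236 Ω
  Z2: Z = 1/(jωC) = -j/(ω·C) = 0 - j4199 Ω
  Z3: Z = jωL = j·6283·0.0198 = 0 + j124.4 Ω
Step 3 — With the output port shorted to ground, the output series arm Z2 runs from the junction to ground; the shunt arm Z3 also runs from the junction to ground. They appear in parallel: Z3 || Z2 = 0 + j128.2 Ω.
Step 4 — Series with input arm Z1: Z_in = Z1 + (Z3 || Z2) = 236 + j128.2 Ω = 268.6∠28.5° Ω.

Z = 236 + j128.2 Ω = 268.6∠28.5° Ω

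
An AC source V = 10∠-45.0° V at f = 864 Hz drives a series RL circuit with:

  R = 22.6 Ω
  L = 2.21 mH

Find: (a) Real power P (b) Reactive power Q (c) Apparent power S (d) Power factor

Step 1 — Angular frequency: ω = 2π·f = 2π·864 = 5429 rad/s.
Step 2 — Component impedances:
  R: Z = R = 22.6 Ω
  L: Z = jωL = j·5429·0.00221 = 0 + j12 Ω
Step 3 — Series combination: Z_total = R + L = 22.6 + j12 Ω = 25.59∠28.0° Ω.
Step 4 — Source phasor: V = 10∠-45.0° V = 7.071 - j7.071 V.
Step 5 — Current: I = V / Z = 0.1145 - j0.3737 A = 0.3908∠-73.0° A.
Step 6 — Complex power: S = V·I* = 3.452 + j1.833 VA.
Step 7 — Real power: P = Re(S) = 3.452 W.
Step 8 — Reactive power: Q = Im(S) = 1.833 VAR.
Step 9 — Apparent power: |S| = 3.908 VA.
Step 10 — Power factor: PF = P/|S| = 0.8833 (lagging).

(a) P = 3.452 W  (b) Q = 1.833 VAR  (c) S = 3.908 VA  (d) PF = 0.8833 (lagging)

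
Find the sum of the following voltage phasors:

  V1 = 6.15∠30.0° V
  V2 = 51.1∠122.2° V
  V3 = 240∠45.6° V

Step 1 — Convert each phasor to rectangular form:
  V1 = 6.15·(cos(30.0°) + j·sin(30.0°)) = 5.326 + j3.075 V
  V2 = 51.1·(cos(122.2°) + j·sin(122.2°)) = -27.23 + j43.24 V
  V3 = 240·(cos(45.6°) + j·sin(45.6°)) = 167.9 + j171.5 V
Step 2 — Sum components: V_total = 146 + j217.8 V.
Step 3 — Convert to polar: |V_total| = 262.2 V, ∠V_total = 56.2°.

V_total = 262.2∠56.2° V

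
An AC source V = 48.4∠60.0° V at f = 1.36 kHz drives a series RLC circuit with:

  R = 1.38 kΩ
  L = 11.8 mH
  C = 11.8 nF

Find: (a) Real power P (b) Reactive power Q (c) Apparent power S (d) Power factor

Step 1 — Angular frequency: ω = 2π·f = 2π·1360 = 8545 rad/s.
Step 2 — Component impedances:
  R: Z = R = 1380 Ω
  L: Z = jωL = j·8545·0.0118 = 0 + j100.8 Ω
  C: Z = 1/(jωC) = -j/(ω·C) = 0 - j9917 Ω
Step 3 — Series combination: Z_total = R + L + C = 1380 - j9817 Ω = 9913∠-82.0° Ω.
Step 4 — Source phasor: V = 48.4∠60.0° V = 24.2 + j41.92 V.
Step 5 — Current: I = V / Z = -0.003847 + j0.003006 A = 0.004882∠142.0° A.
Step 6 — Complex power: S = V·I* = 0.0329 - j0.234 VA.
Step 7 — Real power: P = Re(S) = 0.0329 W.
Step 8 — Reactive power: Q = Im(S) = -0.234 VAR.
Step 9 — Apparent power: |S| = 0.2363 VA.
Step 10 — Power factor: PF = P/|S| = 0.1392 (leading).

(a) P = 0.0329 W  (b) Q = -0.234 VAR  (c) S = 0.2363 VA  (d) PF = 0.1392 (leading)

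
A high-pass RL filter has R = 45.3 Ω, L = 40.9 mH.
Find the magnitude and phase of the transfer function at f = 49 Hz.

Step 1 — Angular frequency: ω = 2π·49 = 307.9 rad/s.
Step 2 — Transfer function: H(jω) = jωL/(R + jωL).
Step 3 — Numerator jωL = j·12.59; denominator R + jωL = 45.3 + j12.59.
Step 4 — H = 0.07173 + j0.258.
Step 5 — Magnitude: |H| = 0.2678 (-11.4 dB); phase: φ = 74.5°.

|H| = 0.2678 (-11.4 dB), φ = 74.5°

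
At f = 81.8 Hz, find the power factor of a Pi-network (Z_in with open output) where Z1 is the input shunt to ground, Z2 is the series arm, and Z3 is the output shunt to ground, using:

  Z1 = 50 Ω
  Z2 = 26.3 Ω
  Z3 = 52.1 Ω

Step 1 — Angular frequency: ω = 2π·f = 2π·81.8 = 514 rad/s.
Step 2 — Component impedances:
  Z1: Z = R = 50 Ω
  Z2: Z = R = 26.3 Ω
  Z3: Z = R = 52.1 Ω
Step 3 — With open output, the series arm Z2 and the output shunt Z3 appear in series to ground: Z2 + Z3 = 78.4 Ω.
Step 4 — Parallel with input shunt Z1: Z_in = Z1 || (Z2 + Z3) = 30.53 Ω = 30.53∠0.0° Ω.
Step 5 — Power factor: PF = cos(φ) = Re(Z)/|Z| = 30.53/30.53 = 1.
Step 6 — Type: Im(Z) = 0 ⇒ unity (phase φ = 0.0°).

PF = 1 (unity, φ = 0.0°)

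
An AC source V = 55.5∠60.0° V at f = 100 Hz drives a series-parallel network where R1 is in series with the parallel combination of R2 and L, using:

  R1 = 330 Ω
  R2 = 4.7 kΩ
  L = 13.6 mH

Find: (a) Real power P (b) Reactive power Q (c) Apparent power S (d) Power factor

Step 1 — Angular frequency: ω = 2π·f = 2π·100 = 628.3 rad/s.
Step 2 — Component impedances:
  R1: Z = R = 330 Ω
  R2: Z = R = 4700 Ω
  L: Z = jωL = j·628.3·0.0136 = 0 + j8.545 Ω
Step 3 — Parallel branch: R2 || L = 1/(1/R2 + 1/L) = 0.01554 + j8.545 Ω.
Step 4 — Series with R1: Z_total = R1 + (R2 || L) = 330 + j8.545 Ω = 330.1∠1.5° Ω.
Step 5 — Source phasor: V = 55.5∠60.0° V = 27.75 + j48.06 V.
Step 6 — Current: I = V / Z = 0.0878 + j0.1434 A = 0.1681∠58.5° A.
Step 7 — Complex power: S = V·I* = 9.327 + j0.2415 VA.
Step 8 — Real power: P = Re(S) = 9.327 W.
Step 9 — Reactive power: Q = Im(S) = 0.2415 VAR.
Step 10 — Apparent power: |S| = 9.331 VA.
Step 11 — Power factor: PF = P/|S| = 0.9997 (lagging).

(a) P = 9.327 W  (b) Q = 0.2415 VAR  (c) S = 9.331 VA  (d) PF = 0.9997 (lagging)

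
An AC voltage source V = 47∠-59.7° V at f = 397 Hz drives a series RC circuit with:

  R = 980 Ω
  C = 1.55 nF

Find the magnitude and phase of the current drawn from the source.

Step 1 — Angular frequency: ω = 2π·f = 2π·397 = 2494 rad/s.
Step 2 — Component impedances:
  R: Z = R = 980 Ω
  C: Z = 1/(jωC) = -j/(ω·C) = 0 - j2.586e+05 Ω
Step 3 — Series combination: Z_total = R + C = 980 - j2.586e+05 Ω = 2.586e+05∠-89.8° Ω.
Step 4 — Source phasor: V = 47∠-59.7° V = 23.71 - j40.58 V.
Step 5 — Ohm's law: I = V / Z_total = (23.71 - j40.58) / (980 - j2.586e+05) = 0.0001572 + j9.109e-05 A.
Step 6 — Convert to polar: |I| = 0.0001817 A, ∠I = 30.1°.

I = 0.0001817∠30.1° A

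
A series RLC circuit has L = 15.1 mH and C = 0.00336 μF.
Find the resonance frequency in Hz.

Step 1 — Resonance condition Im(Z)=0 gives ω₀ = 1/√(LC).
Step 2 — ω₀ = 1/√(0.0151·3.36e-09) = 1.404e+05 rad/s.
Step 3 — f₀ = ω₀/(2π) = 2.234e+04 Hz.

f₀ = 2.234e+04 Hz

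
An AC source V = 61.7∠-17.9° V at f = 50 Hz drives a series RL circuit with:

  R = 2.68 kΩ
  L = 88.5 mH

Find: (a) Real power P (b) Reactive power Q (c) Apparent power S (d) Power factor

Step 1 — Angular frequency: ω = 2π·f = 2π·50 = 314.2 rad/s.
Step 2 — Component impedances:
  R: Z = R = 2680 Ω
  L: Z = jωL = j·314.2·0.0885 = 0 + j27.8 Ω
Step 3 — Series combination: Z_total = R + L = 2680 + j27.8 Ω = 2680∠0.6° Ω.
Step 4 — Source phasor: V = 61.7∠-17.9° V = 58.71 - j18.96 V.
Step 5 — Current: I = V / Z = 0.02183 - j0.007303 A = 0.02302∠-18.5° A.
Step 6 — Complex power: S = V·I* = 1.42 + j0.01473 VA.
Step 7 — Real power: P = Re(S) = 1.42 W.
Step 8 — Reactive power: Q = Im(S) = 0.01473 VAR.
Step 9 — Apparent power: |S| = 1.42 VA.
Step 10 — Power factor: PF = P/|S| = 0.9999 (lagging).

(a) P = 1.42 W  (b) Q = 0.01473 VAR  (c) S = 1.42 VA  (d) PF = 0.9999 (lagging)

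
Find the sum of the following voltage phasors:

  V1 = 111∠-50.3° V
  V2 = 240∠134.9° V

Step 1 — Convert each phasor to rectangular form:
  V1 = 111·(cos(-50.3°) + j·sin(-50.3°)) = 70.9 - j85.4 V
  V2 = 240·(cos(134.9°) + j·sin(134.9°)) = -169.4 + j170 V
Step 2 — Sum components: V_total = -98.51 + j84.6 V.
Step 3 — Convert to polar: |V_total| = 129.8 V, ∠V_total = 139.3°.

V_total = 129.8∠139.3° V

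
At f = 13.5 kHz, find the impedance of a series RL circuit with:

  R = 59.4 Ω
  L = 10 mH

Step 1 — Angular frequency: ω = 2π·f = 2π·1.35e+04 = 8.482e+04 rad/s.
Step 2 — Component impedances:
  R: Z = R = 59.4 Ω
  L: Z = jωL = j·8.482e+04·0.01 = 0 + j848.2 Ω
Step 3 — Series combination: Z_total = R + L = 59.4 + j848.2 Ω = 850.3∠86.0° Ω.

Z = 59.4 + j848.2 Ω = 850.3∠86.0° Ω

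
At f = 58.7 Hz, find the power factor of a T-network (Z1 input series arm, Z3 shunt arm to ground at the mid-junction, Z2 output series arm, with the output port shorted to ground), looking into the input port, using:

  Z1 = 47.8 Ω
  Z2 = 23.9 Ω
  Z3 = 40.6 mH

Step 1 — Angular frequency: ω = 2π·f = 2π·58.7 = 368.8 rad/s.
Step 2 — Component impedances:
  Z1: Z = R = 47.8 Ω
  Z2: Z = R = 23.9 Ω
  Z3: Z = jωL = j·368.8·0.0406 = 0 + j14.97 Ω
Step 3 — With the output port shorted to ground, the output series arm Z2 runs from the junction to ground; the shunt arm Z3 also runs from the junction to ground. They appear in parallel: Z3 || Z2 = 6.737 + j10.75 Ω.
Step 4 — Series with input arm Z1: Z_in = Z1 + (Z3 || Z2) = 54.54 + j10.75 Ω = 55.59∠11.2° Ω.
Step 5 — Power factor: PF = cos(φ) = Re(Z)/|Z| = 54.54/55.59 = 0.9811.
Step 6 — Type: Im(Z) = 10.75 ⇒ lagging (phase φ = 11.2°).

PF = 0.9811 (lagging, φ = 11.2°)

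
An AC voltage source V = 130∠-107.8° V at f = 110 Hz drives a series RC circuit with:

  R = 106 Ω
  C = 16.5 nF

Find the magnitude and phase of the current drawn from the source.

Step 1 — Angular frequency: ω = 2π·f = 2π·110 = 691.2 rad/s.
Step 2 — Component impedances:
  R: Z = R = 106 Ω
  C: Z = 1/(jωC) = -j/(ω·C) = 0 - j8.769e+04 Ω
Step 3 — Series combination: Z_total = R + C = 106 - j8.769e+04 Ω = 8.769e+04∠-89.9° Ω.
Step 4 — Source phasor: V = 130∠-107.8° V = -39.74 - j123.8 V.
Step 5 — Ohm's law: I = V / Z_total = (-39.74 - j123.8) / (106 - j8.769e+04) = 0.001411 - j0.0004549 A.
Step 6 — Convert to polar: |I| = 0.001483 A, ∠I = -17.9°.

I = 0.001483∠-17.9° A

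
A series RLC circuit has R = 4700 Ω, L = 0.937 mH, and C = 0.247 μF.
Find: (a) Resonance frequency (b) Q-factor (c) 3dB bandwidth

Step 1 — Resonance condition Im(Z)=0 gives ω₀ = 1/√(LC).
Step 2 — ω₀ = 1/√(0.000937·2.47e-07) = 6.573e+04 rad/s.
Step 3 — f₀ = ω₀/(2π) = 1.046e+04 Hz.
Step 4 — Series Q: Q = ω₀L/R = 6.573e+04·0.000937/4700 = 0.0131.
Step 5 — 3dB bandwidth: Δω = ω₀/Q = 5.016e+06 rad/s; BW = Δω/(2π) = 7.983e+05 Hz.

(a) f₀ = 1.046e+04 Hz  (b) Q = 0.0131  (c) BW = 7.983e+05 Hz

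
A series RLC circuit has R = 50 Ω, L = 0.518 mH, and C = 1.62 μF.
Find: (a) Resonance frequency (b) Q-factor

Step 1 — Resonance condition Im(Z)=0 gives ω₀ = 1/√(LC).
Step 2 — ω₀ = 1/√(0.000518·1.62e-06) = 3.452e+04 rad/s.
Step 3 — f₀ = ω₀/(2π) = 5494 Hz.
Step 4 — Series Q: Q = ω₀L/R = 3.452e+04·0.000518/50 = 0.3576.

(a) f₀ = 5494 Hz  (b) Q = 0.3576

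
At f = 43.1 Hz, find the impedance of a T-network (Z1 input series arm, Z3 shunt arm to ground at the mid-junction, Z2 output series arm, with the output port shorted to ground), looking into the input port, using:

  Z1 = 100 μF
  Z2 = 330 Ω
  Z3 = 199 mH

Step 1 — Angular frequency: ω = 2π·f = 2π·43.1 = 270.8 rad/s.
Step 2 — Component impedances:
  Z1: Z = 1/(jωC) = -j/(ω·C) = 0 - j36.93 Ω
  Z2: Z = R = 330 Ω
  Z3: Z = jωL = j·270.8·0.199 = 0 + j53.89 Ω
Step 3 — With the output port shorted to ground, the output series arm Z2 runs from the junction to ground; the shunt arm Z3 also runs from the junction to ground. They appear in parallel: Z3 || Z2 = 8.572 + j52.49 Ω.
Step 4 — Series with input arm Z1: Z_in = Z1 + (Z3 || Z2) = 8.572 + j15.56 Ω = 17.77∠61.2° Ω.

Z = 8.572 + j15.56 Ω = 17.77∠61.2° Ω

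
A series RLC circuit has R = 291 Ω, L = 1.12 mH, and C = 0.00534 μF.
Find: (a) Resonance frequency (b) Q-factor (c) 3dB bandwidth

Step 1 — Resonance: ω₀ = 1/√(LC) = 1/√(0.00112·5.34e-09) = 4.089e+05 rad/s.
Step 2 — f₀ = ω₀/(2π) = 6.508e+04 Hz.
Step 3 — Series Q: Q = ω₀L/R = 4.089e+05·0.00112/291 = 1.574.
Step 4 — Bandwidth: Δω = ω₀/Q = 2.598e+05 rad/s; BW = Δω/(2π) = 4.135e+04 Hz.

(a) f₀ = 6.508e+04 Hz  (b) Q = 1.574  (c) BW = 4.135e+04 Hz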